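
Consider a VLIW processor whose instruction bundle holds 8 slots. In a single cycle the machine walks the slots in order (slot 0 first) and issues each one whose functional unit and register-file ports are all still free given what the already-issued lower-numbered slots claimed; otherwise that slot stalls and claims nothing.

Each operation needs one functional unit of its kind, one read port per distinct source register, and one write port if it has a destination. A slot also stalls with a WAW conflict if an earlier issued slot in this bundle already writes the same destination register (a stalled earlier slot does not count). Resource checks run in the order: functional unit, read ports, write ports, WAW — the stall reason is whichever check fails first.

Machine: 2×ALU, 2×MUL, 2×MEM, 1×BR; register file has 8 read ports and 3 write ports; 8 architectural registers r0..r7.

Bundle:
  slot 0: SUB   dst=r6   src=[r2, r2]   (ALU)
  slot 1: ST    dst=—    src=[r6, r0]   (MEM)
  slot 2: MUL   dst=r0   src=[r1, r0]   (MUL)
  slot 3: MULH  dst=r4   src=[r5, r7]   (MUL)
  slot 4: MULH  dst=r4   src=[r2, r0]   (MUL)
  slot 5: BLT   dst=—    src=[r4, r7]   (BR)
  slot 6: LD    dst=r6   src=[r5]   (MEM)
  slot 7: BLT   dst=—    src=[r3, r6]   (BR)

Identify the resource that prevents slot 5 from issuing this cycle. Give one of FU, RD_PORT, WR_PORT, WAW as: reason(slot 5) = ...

[0] ALU needs rd=1 wr=1: ok; after: ALU=1 MUL=2 MEM=2 BR=1, R=7, W=2
[1] MEM needs rd=2 wr=0: ok; after: ALU=1 MUL=2 MEM=1 BR=1, R=5, W=2
[2] MUL needs rd=2 wr=1: ok; after: ALU=1 MUL=1 MEM=1 BR=1, R=3, W=1
[3] MUL needs rd=2 wr=1: ok; after: ALU=1 MUL=0 MEM=1 BR=1, R=1, W=0
[4] MUL needs rd=2 wr=1: FU; after: ALU=1 MUL=0 MEM=1 BR=1, R=1, W=0
[5] BR needs rd=2 wr=0: RD_PORT; after: ALU=1 MUL=0 MEM=1 BR=1, R=1, W=0
[6] MEM needs rd=1 wr=1: WR_PORT; after: ALU=1 MUL=0 MEM=1 BR=1, R=1, W=0
[7] BR needs rd=2 wr=0: RD_PORT; after: ALU=1 MUL=0 MEM=1 BR=1, R=1, W=0

reason(slot 5) = RD_PORT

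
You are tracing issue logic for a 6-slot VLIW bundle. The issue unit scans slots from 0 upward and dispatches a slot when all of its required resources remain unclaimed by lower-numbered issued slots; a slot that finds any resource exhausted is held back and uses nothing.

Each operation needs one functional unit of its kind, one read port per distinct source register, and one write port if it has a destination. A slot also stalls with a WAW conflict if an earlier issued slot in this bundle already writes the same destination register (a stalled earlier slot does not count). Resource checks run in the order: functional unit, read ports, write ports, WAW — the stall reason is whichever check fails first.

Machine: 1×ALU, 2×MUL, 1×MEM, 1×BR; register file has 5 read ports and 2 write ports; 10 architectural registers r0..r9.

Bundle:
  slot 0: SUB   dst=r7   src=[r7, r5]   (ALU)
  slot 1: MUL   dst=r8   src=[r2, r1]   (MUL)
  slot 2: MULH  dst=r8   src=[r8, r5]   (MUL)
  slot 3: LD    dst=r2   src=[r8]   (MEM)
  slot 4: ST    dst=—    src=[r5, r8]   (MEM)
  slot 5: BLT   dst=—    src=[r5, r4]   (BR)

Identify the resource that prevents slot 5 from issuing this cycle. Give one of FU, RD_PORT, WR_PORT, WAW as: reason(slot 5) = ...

reason(slot 5) = RD_PORT

  0. ALU→r7 ⇒ go  {0A/2Mu/1Ld/1B | 3r 1w}
  1. MUL→r8 ⇒ go  {0A/1Mu/1Ld/1B | 1r 0w}
  2. MUL→r8 ⇒ no(RD_PORT)  {0A/1Mu/1Ld/1B | 1r 0w}
  3. MEM→r2 ⇒ no(WR_PORT)  {0A/1Mu/1Ld/1B | 1r 0w}
  4. MEM ⇒ no(RD_PORT)  {0A/1Mu/1Ld/1B | 1r 0w}
  5. BR ⇒ no(RD_PORT)  {0A/1Mu/1Ld/1B | 1r 0w}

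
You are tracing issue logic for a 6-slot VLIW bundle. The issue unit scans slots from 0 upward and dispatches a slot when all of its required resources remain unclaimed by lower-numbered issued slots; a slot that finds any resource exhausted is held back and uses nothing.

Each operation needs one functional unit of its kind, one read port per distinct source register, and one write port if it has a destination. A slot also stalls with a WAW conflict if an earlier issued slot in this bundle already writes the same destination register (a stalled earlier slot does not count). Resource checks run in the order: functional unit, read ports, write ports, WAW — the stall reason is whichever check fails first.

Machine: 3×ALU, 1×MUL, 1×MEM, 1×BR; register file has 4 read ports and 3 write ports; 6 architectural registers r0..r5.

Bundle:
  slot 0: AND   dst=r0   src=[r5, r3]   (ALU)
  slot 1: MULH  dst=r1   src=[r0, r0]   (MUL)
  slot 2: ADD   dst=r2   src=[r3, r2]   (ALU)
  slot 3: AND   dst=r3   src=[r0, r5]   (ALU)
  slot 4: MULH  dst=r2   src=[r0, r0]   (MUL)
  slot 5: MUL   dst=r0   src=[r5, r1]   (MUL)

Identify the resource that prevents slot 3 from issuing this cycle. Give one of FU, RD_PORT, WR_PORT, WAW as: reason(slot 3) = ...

#0 ALU src=r5,r3 dispatched  <A:2 Mu:1 Ld:1 B:1 rd:2 wr:2>
#1 MUL src=r0,r0 dispatched  <A:2 Mu:0 Ld:1 B:1 rd:1 wr:1>
#2 ALU src=r3,r2 held:RD_PORT  <A:2 Mu:0 Ld:1 B:1 rd:1 wr:1>
#3 ALU src=r0,r5 held:RD_PORT  <A:2 Mu:0 Ld:1 B:1 rd:1 wr:1>
#4 MUL src=r0,r0 held:FU  <A:2 Mu:0 Ld:1 B:1 rd:1 wr:1>
#5 MUL src=r5,r1 held:FU  <A:2 Mu:0 Ld:1 B:1 rd:1 wr:1>

reason(slot 3) = RD_PORT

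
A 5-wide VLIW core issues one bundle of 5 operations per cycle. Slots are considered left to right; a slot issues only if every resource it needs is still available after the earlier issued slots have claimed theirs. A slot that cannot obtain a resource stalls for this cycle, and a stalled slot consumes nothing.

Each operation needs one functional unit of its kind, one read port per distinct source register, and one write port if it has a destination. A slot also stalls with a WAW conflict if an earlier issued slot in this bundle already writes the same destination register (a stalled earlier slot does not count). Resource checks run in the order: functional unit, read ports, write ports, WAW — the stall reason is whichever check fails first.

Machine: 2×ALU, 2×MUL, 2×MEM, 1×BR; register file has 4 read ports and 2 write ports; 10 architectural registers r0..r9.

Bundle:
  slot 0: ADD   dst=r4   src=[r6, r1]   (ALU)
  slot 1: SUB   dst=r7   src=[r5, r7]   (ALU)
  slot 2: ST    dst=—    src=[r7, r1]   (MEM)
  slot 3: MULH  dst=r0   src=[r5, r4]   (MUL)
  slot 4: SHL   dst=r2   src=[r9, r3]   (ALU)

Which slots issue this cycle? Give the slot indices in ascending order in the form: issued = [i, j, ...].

issued = [0, 1]

[0] ALU needs rd=2 wr=1: ok; after: ALU=1 MUL=2 MEM=2 BR=1, R=2, W=1
[1] ALU needs rd=2 wr=1: ok; after: ALU=0 MUL=2 MEM=2 BR=1, R=0, W=0
[2] MEM needs rd=2 wr=0: RD_PORT; after: ALU=0 MUL=2 MEM=2 BR=1, R=0, W=0
[3] MUL needs rd=2 wr=1: RD_PORT; after: ALU=0 MUL=2 MEM=2 BR=1, R=0, W=0
[4] ALU needs rd=2 wr=1: FU; after: ALU=0 MUL=2 MEM=2 BR=1, R=0, W=0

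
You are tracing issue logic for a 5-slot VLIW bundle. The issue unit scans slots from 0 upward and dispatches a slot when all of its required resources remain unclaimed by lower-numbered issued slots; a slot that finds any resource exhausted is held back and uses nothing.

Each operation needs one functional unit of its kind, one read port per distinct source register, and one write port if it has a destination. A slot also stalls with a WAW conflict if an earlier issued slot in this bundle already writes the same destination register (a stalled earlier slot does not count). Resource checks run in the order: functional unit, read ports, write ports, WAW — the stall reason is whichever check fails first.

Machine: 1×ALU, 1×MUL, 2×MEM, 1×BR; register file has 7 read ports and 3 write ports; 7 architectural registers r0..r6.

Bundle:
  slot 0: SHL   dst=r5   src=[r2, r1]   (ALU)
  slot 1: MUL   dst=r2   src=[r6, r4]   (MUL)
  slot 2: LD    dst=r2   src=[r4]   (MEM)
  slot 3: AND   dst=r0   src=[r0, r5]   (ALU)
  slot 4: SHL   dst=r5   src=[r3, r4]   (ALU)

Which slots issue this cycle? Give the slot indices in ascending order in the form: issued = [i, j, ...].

issued = [0, 1]

  0. ALU→r5 ⇒ go  {0A/1Mu/2Ld/1B | 5r 2w}
  1. MUL→r2 ⇒ go  {0A/0Mu/2Ld/1B | 3r 1w}
  2. MEM→r2 ⇒ no(WAW)  {0A/0Mu/2Ld/1B | 3r 1w}
  3. ALU→r0 ⇒ no(FU)  {0A/0Mu/2Ld/1B | 3r 1w}
  4. ALU→r5 ⇒ no(FU)  {0A/0Mu/2Ld/1B | 3r 1w}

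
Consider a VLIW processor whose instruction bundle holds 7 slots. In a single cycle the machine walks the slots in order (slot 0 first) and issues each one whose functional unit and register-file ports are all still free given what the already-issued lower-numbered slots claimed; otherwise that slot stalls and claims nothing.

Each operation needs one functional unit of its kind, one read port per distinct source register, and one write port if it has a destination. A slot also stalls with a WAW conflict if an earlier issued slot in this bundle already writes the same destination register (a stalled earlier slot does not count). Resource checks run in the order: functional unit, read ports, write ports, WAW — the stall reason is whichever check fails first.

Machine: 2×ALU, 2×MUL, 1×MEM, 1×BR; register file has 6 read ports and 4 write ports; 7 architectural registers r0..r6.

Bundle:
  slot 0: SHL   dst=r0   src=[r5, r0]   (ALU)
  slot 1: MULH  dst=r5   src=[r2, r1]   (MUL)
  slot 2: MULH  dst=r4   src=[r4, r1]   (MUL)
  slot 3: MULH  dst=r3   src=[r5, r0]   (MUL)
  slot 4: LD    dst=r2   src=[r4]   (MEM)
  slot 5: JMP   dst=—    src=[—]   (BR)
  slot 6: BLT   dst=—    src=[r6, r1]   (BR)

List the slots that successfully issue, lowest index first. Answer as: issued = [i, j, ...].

issued = [0, 1, 2, 5]

slot 0 (ALU): ISSUE — free A1,Mu2,Ld1,B1 rp4 wp3
slot 1 (MUL): ISSUE — free A1,Mu1,Ld1,B1 rp2 wp2
slot 2 (MUL): ISSUE — free A1,Mu0,Ld1,B1 rp0 wp1
slot 3 (MUL): stall FU — free A1,Mu0,Ld1,B1 rp0 wp1
slot 4 (MEM): stall RD_PORT — free A1,Mu0,Ld1,B1 rp0 wp1
slot 5 (BR): ISSUE — free A1,Mu0,Ld1,B0 rp0 wp1
slot 6 (BR): stall FU — free A1,Mu0,Ld1,B0 rp0 wp1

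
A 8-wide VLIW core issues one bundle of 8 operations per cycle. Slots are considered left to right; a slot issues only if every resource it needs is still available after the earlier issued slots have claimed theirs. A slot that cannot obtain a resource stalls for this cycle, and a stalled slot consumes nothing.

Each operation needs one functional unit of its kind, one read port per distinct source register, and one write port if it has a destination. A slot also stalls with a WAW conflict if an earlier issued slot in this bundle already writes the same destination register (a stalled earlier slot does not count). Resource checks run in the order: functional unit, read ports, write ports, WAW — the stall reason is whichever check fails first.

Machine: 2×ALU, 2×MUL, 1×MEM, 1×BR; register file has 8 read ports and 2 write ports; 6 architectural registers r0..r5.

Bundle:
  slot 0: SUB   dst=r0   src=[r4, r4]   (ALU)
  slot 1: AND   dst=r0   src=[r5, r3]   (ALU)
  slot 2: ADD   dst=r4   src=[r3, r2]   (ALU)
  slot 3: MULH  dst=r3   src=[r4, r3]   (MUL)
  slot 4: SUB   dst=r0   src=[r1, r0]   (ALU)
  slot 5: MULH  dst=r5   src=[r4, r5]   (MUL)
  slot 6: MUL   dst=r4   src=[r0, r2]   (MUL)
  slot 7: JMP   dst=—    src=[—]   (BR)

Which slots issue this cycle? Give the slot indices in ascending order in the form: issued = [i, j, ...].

slot 0 (ALU): ISSUE — free A1,Mu2,Ld1,B1 rp7 wp1
slot 1 (ALU): stall WAW — free A1,Mu2,Ld1,B1 rp7 wp1
slot 2 (ALU): ISSUE — free A0,Mu2,Ld1,B1 rp5 wp0
slot 3 (MUL): stall WR_PORT — free A0,Mu2,Ld1,B1 rp5 wp0
slot 4 (ALU): stall FU — free A0,Mu2,Ld1,B1 rp5 wp0
slot 5 (MUL): stall WR_PORT — free A0,Mu2,Ld1,B1 rp5 wp0
slot 6 (MUL): stall WR_PORT — free A0,Mu2,Ld1,B1 rp5 wp0
slot 7 (BR): ISSUE — free A0,Mu2,Ld1,B0 rp5 wp0

issued = [0, 2, 7]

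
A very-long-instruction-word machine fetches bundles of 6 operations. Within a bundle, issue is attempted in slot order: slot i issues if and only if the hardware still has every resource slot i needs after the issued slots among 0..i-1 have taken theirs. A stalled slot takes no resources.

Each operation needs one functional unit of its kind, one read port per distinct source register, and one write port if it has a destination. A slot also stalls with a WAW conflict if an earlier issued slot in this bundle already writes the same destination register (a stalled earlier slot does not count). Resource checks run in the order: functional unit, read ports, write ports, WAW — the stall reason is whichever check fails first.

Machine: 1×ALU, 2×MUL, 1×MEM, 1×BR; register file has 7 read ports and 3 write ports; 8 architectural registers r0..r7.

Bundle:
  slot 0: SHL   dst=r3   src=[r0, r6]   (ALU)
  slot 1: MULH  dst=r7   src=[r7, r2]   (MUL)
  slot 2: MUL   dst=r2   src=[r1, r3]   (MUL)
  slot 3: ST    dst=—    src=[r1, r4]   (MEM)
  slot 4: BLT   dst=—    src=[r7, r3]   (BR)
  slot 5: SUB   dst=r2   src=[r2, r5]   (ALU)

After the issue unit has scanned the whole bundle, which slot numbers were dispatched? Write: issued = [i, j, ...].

issued = [0, 1, 2]

[0] ALU needs rd=2 wr=1: ok; after: ALU=0 MUL=2 MEM=1 BR=1, R=5, W=2
[1] MUL needs rd=2 wr=1: ok; after: ALU=0 MUL=1 MEM=1 BR=1, R=3, W=1
[2] MUL needs rd=2 wr=1: ok; after: ALU=0 MUL=0 MEM=1 BR=1, R=1, W=0
[3] MEM needs rd=2 wr=0: RD_PORT; after: ALU=0 MUL=0 MEM=1 BR=1, R=1, W=0
[4] BR needs rd=2 wr=0: RD_PORT; after: ALU=0 MUL=0 MEM=1 BR=1, R=1, W=0
[5] ALU needs rd=2 wr=1: FU; after: ALU=0 MUL=0 MEM=1 BR=1, R=1, W=0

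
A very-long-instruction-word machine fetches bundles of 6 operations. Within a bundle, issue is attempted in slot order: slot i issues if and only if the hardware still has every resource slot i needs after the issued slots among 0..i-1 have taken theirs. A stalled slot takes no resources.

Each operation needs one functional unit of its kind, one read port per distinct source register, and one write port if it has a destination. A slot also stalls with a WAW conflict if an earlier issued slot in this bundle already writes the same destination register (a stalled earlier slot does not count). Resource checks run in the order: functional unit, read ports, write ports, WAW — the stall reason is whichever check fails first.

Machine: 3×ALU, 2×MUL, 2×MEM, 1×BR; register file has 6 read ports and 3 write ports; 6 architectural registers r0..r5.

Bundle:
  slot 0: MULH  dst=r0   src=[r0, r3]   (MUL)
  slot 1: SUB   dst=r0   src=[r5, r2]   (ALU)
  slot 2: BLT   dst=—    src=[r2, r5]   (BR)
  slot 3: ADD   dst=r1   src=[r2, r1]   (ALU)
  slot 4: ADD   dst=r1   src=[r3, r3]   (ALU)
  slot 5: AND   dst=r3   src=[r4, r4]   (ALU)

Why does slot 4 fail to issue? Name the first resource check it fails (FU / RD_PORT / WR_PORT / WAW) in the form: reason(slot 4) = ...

reason(slot 4) = RD_PORT

[0] MUL needs rd=2 wr=1: ok; after: ALU=3 MUL=1 MEM=2 BR=1, R=4, W=2
[1] ALU needs rd=2 wr=1: WAW; after: ALU=3 MUL=1 MEM=2 BR=1, R=4, W=2
[2] BR needs rd=2 wr=0: ok; after: ALU=3 MUL=1 MEM=2 BR=0, R=2, W=2
[3] ALU needs rd=2 wr=1: ok; after: ALU=2 MUL=1 MEM=2 BR=0, R=0, W=1
[4] ALU needs rd=1 wr=1: RD_PORT; after: ALU=2 MUL=1 MEM=2 BR=0, R=0, W=1
[5] ALU needs rd=1 wr=1: RD_PORT; after: ALU=2 MUL=1 MEM=2 BR=0, R=0, W=1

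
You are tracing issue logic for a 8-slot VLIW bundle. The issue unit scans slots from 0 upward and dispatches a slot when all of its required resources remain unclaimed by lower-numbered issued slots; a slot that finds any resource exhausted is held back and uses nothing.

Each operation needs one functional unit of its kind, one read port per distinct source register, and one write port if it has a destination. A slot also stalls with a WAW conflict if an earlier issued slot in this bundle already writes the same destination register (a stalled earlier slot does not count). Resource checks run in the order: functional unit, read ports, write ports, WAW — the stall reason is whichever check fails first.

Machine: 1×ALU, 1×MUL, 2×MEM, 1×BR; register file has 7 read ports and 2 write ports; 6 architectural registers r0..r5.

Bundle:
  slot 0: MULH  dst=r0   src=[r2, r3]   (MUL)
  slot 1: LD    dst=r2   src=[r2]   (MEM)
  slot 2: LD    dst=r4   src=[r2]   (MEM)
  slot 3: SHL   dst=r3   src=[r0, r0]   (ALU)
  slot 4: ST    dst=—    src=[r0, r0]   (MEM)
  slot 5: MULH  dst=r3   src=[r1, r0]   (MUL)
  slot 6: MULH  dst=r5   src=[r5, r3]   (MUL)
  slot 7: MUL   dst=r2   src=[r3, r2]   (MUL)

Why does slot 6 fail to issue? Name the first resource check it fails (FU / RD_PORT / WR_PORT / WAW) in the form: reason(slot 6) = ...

reason(slot 6) = FU

  0. MUL→r0 ⇒ go  {1A/0Mu/2Ld/1B | 5r 1w}
  1. MEM→r2 ⇒ go  {1A/0Mu/1Ld/1B | 4r 0w}
  2. MEM→r4 ⇒ no(WR_PORT)  {1A/0Mu/1Ld/1B | 4r 0w}
  3. ALU→r3 ⇒ no(WR_PORT)  {1A/0Mu/1Ld/1B | 4r 0w}
  4. MEM ⇒ go  {1A/0Mu/0Ld/1B | 3r 0w}
  5. MUL→r3 ⇒ no(FU)  {1A/0Mu/0Ld/1B | 3r 0w}
  6. MUL→r5 ⇒ no(FU)  {1A/0Mu/0Ld/1B | 3r 0w}
  7. MUL→r2 ⇒ no(FU)  {1A/0Mu/0Ld/1B | 3r 0w}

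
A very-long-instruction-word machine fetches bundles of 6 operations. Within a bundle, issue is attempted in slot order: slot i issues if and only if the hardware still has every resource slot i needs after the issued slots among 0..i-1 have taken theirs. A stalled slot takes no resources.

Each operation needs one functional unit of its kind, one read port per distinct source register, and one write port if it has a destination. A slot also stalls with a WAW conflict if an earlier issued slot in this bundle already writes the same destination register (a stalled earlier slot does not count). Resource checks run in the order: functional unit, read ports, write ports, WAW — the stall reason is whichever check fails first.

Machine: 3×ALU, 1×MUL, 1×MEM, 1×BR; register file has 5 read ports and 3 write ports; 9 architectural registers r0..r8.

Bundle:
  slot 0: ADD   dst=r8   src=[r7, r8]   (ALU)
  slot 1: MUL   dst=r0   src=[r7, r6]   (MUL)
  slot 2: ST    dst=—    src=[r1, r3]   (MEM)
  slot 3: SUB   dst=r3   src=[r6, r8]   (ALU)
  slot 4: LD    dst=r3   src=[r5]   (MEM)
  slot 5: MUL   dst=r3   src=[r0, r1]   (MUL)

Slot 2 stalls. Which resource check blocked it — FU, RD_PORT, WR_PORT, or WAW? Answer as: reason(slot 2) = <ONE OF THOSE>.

reason(slot 2) = RD_PORT

slot 0 (ALU): ISSUE — free A2,Mu1,Ld1,B1 rp3 wp2
slot 1 (MUL): ISSUE — free A2,Mu0,Ld1,B1 rp1 wp1
slot 2 (MEM): stall RD_PORT — free A2,Mu0,Ld1,B1 rp1 wp1
slot 3 (ALU): stall RD_PORT — free A2,Mu0,Ld1,B1 rp1 wp1
slot 4 (MEM): ISSUE — free A2,Mu0,Ld0,B1 rp0 wp0
slot 5 (MUL): stall FU — free A2,Mu0,Ld0,B1 rp0 wp0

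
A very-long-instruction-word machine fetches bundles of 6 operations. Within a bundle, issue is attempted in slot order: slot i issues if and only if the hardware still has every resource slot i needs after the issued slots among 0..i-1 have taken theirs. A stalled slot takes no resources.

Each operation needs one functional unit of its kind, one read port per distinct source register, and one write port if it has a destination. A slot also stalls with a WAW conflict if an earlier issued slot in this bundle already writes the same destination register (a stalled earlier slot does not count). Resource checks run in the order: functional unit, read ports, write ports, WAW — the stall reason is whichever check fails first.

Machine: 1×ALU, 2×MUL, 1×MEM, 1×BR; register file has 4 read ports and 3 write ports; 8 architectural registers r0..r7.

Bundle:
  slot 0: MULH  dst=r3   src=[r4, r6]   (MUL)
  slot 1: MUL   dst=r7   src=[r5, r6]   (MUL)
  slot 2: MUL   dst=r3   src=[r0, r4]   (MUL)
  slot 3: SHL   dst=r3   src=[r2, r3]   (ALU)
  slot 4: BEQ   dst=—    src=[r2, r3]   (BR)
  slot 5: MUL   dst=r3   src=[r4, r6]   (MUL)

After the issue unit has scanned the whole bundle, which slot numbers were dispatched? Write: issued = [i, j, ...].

issued = [0, 1]

(0) want 1×MUL +2rd +1wr — yes → AL1|MU1|ME1|BR1|rd2|wr2
(1) want 1×MUL +2rd +1wr — yes → AL1|MU0|ME1|BR1|rd0|wr1
(2) want 1×MUL +2rd +1wr — FU → AL1|MU0|ME1|BR1|rd0|wr1
(3) want 1×ALU +2rd +1wr — RD_PORT → AL1|MU0|ME1|BR1|rd0|wr1
(4) want 1×BR +2rd +0wr — RD_PORT → AL1|MU0|ME1|BR1|rd0|wr1
(5) want 1×MUL +2rd +1wr — FU → AL1|MU0|ME1|BR1|rd0|wr1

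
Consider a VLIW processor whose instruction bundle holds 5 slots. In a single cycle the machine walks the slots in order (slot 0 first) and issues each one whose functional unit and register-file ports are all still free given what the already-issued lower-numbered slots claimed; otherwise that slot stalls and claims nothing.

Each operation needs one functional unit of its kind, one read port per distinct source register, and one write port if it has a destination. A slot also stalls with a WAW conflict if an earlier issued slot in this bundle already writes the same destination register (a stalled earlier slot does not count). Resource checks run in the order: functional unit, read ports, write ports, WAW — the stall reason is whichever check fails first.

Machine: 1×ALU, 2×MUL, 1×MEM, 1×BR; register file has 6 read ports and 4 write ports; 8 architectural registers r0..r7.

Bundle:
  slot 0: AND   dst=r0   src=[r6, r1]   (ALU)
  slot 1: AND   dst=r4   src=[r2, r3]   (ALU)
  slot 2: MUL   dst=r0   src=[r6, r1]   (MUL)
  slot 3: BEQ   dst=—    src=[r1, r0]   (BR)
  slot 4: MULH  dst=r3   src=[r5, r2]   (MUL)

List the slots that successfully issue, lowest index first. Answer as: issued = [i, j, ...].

(0) want 1×ALU +2rd +1wr — yes → AL0|MU2|ME1|BR1|rd4|wr3
(1) want 1×ALU +2rd +1wr — FU → AL0|MU2|ME1|BR1|rd4|wr3
(2) want 1×MUL +2rd +1wr — WAW → AL0|MU2|ME1|BR1|rd4|wr3
(3) want 1×BR +2rd +0wr — yes → AL0|MU2|ME1|BR0|rd2|wr3
(4) want 1×MUL +2rd +1wr — yes → AL0|MU1|ME1|BR0|rd0|wr2

issued = [0, 3, 4]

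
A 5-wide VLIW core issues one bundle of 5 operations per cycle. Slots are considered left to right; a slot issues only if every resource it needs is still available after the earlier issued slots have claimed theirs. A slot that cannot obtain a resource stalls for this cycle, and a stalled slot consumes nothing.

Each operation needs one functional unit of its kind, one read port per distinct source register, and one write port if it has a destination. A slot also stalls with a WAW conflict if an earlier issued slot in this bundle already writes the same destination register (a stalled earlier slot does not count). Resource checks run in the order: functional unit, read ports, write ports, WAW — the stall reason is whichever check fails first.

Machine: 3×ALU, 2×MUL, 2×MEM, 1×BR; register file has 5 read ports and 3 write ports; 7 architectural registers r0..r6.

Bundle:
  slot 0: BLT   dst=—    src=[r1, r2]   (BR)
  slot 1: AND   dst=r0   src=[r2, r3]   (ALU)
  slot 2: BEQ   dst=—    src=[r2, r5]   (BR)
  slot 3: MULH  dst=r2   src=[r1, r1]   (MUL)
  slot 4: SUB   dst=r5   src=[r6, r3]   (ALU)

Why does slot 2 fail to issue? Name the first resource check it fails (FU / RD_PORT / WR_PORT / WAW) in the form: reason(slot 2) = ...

  0. BR ⇒ go  {3A/2Mu/2Ld/0B | 3r 3w}
  1. ALU→r0 ⇒ go  {2A/2Mu/2Ld/0B | 1r 2w}
  2. BR ⇒ no(FU)  {2A/2Mu/2Ld/0B | 1r 2w}
  3. MUL→r2 ⇒ go  {2A/1Mu/2Ld/0B | 0r 1w}
  4. ALU→r5 ⇒ no(RD_PORT)  {2A/1Mu/2Ld/0B | 0r 1w}

reason(slot 2) = FU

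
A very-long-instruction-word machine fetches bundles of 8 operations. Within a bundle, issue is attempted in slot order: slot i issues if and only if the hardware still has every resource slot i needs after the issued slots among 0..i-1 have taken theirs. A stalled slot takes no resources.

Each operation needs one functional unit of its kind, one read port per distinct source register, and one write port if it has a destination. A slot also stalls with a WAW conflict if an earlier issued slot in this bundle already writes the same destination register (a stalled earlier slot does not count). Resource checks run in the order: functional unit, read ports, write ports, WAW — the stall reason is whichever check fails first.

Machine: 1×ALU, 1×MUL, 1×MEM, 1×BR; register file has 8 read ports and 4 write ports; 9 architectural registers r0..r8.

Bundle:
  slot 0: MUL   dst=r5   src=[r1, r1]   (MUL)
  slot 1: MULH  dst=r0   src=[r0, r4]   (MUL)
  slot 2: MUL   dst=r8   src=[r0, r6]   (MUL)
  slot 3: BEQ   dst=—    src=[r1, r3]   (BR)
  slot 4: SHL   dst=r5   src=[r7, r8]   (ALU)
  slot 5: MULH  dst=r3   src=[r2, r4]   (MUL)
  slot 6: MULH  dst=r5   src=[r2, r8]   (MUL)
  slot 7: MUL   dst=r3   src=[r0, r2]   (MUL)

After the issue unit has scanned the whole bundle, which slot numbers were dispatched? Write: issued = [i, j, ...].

issued = [0, 3]

(0) want 1×MUL +1rd +1wr — yes → AL1|MU0|ME1|BR1|rd7|wr3
(1) want 1×MUL +2rd +1wr — FU → AL1|MU0|ME1|BR1|rd7|wr3
(2) want 1×MUL +2rd +1wr — FU → AL1|MU0|ME1|BR1|rd7|wr3
(3) want 1×BR +2rd +0wr — yes → AL1|MU0|ME1|BR0|rd5|wr3
(4) want 1×ALU +2rd +1wr — WAW → AL1|MU0|ME1|BR0|rd5|wr3
(5) want 1×MUL +2rd +1wr — FU → AL1|MU0|ME1|BR0|rd5|wr3
(6) want 1×MUL +2rd +1wr — FU → AL1|MU0|ME1|BR0|rd5|wr3
(7) want 1×MUL +2rd +1wr — FU → AL1|MU0|ME1|BR0|rd5|wr3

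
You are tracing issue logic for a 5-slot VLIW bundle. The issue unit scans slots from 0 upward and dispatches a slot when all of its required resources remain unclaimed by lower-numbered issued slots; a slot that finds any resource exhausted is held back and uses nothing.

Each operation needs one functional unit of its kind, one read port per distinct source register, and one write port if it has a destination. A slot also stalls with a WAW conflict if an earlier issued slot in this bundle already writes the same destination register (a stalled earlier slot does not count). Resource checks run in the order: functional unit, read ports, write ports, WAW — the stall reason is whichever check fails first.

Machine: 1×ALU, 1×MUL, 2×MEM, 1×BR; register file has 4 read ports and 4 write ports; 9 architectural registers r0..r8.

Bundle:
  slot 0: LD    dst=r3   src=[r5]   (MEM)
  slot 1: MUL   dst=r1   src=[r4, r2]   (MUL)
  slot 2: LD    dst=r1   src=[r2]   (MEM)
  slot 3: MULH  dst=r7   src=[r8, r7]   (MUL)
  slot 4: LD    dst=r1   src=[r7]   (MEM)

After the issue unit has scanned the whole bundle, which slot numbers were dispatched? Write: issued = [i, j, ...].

issued = [0, 1]

(0) want 1×MEM +1rd +1wr — yes → AL1|MU1|ME1|BR1|rd3|wr3
(1) want 1×MUL +2rd +1wr — yes → AL1|MU0|ME1|BR1|rd1|wr2
(2) want 1×MEM +1rd +1wr — WAW → AL1|MU0|ME1|BR1|rd1|wr2
(3) want 1×MUL +2rd +1wr — FU → AL1|MU0|ME1|BR1|rd1|wr2
(4) want 1×MEM +1rd +1wr — WAW → AL1|MU0|ME1|BR1|rd1|wr2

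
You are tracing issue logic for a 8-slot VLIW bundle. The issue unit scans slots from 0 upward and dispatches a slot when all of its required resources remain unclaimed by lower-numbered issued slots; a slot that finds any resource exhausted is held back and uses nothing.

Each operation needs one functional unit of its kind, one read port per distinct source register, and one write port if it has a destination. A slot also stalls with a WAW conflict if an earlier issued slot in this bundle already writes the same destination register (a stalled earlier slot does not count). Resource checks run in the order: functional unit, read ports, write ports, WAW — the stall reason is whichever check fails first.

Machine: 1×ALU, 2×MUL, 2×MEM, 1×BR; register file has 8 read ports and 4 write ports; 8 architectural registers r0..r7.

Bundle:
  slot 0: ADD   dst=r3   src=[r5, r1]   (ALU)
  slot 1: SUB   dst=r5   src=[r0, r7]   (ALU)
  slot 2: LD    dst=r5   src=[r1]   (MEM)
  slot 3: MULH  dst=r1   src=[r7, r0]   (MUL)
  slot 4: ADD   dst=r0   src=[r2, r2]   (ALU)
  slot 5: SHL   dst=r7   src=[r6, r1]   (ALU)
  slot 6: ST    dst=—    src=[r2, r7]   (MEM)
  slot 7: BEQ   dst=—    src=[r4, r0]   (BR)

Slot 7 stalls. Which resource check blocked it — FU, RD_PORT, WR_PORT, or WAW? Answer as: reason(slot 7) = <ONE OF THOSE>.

#0 ALU src=r5,r1 dispatched  <A:0 Mu:2 Ld:2 B:1 rd:6 wr:3>
#1 ALU src=r0,r7 held:FU  <A:0 Mu:2 Ld:2 B:1 rd:6 wr:3>
#2 MEM src=r1 dispatched  <A:0 Mu:2 Ld:1 B:1 rd:5 wr:2>
#3 MUL src=r7,r0 dispatched  <A:0 Mu:1 Ld:1 B:1 rd:3 wr:1>
#4 ALU src=r2,r2 held:FU  <A:0 Mu:1 Ld:1 B:1 rd:3 wr:1>
#5 ALU src=r6,r1 held:FU  <A:0 Mu:1 Ld:1 B:1 rd:3 wr:1>
#6 MEM src=r2,r7 dispatched  <A:0 Mu:1 Ld:0 B:1 rd:1 wr:1>
#7 BR src=r4,r0 held:RD_PORT  <A:0 Mu:1 Ld:0 B:1 rd:1 wr:1>

reason(slot 7) = RD_PORT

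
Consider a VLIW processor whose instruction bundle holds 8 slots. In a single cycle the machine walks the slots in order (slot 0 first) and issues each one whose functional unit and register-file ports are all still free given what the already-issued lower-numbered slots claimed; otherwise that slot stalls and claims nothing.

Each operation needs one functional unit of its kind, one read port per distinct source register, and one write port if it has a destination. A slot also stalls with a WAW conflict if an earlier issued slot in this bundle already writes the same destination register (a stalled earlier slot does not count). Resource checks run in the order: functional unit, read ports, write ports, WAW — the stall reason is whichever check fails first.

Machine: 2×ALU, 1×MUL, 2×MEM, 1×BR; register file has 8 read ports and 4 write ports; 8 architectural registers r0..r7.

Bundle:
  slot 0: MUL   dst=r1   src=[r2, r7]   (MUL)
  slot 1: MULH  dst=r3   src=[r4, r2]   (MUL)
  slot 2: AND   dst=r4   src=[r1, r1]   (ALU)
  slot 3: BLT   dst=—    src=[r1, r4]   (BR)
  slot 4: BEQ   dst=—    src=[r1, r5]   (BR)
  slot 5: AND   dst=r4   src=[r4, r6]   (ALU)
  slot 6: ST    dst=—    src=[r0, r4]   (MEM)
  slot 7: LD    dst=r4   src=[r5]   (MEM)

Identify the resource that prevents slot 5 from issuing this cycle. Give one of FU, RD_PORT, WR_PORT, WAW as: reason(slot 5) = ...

[0] MUL needs rd=2 wr=1: ok; after: ALU=2 MUL=0 MEM=2 BR=1, R=6, W=3
[1] MUL needs rd=2 wr=1: FU; after: ALU=2 MUL=0 MEM=2 BR=1, R=6, W=3
[2] ALU needs rd=1 wr=1: ok; after: ALU=1 MUL=0 MEM=2 BR=1, R=5, W=2
[3] BR needs rd=2 wr=0: ok; after: ALU=1 MUL=0 MEM=2 BR=0, R=3, W=2
[4] BR needs rd=2 wr=0: FU; after: ALU=1 MUL=0 MEM=2 BR=0, R=3, W=2
[5] ALU needs rd=2 wr=1: WAW; after: ALU=1 MUL=0 MEM=2 BR=0, R=3, W=2
[6] MEM needs rd=2 wr=0: ok; after: ALU=1 MUL=0 MEM=1 BR=0, R=1, W=2
[7] MEM needs rd=1 wr=1: WAW; after: ALU=1 MUL=0 MEM=1 BR=0, R=1, W=2

reason(slot 5) = WAW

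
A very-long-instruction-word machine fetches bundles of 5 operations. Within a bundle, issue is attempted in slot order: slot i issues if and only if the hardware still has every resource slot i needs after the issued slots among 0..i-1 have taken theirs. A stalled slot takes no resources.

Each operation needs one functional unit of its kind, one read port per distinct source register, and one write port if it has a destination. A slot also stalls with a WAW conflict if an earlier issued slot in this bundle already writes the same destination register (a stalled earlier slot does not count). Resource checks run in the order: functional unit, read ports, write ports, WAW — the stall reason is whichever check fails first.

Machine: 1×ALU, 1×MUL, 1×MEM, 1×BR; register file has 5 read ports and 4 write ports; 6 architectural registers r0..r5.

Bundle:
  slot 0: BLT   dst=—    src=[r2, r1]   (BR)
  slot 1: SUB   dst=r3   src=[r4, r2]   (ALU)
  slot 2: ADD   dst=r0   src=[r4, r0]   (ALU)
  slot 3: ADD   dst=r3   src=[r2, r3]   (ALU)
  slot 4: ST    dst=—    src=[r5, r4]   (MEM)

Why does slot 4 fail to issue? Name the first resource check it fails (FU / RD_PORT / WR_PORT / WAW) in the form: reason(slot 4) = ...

[0] BR needs rd=2 wr=0: ok; after: ALU=1 MUL=1 MEM=1 BR=0, R=3, W=4
[1] ALU needs rd=2 wr=1: ok; after: ALU=0 MUL=1 MEM=1 BR=0, R=1, W=3
[2] ALU needs rd=2 wr=1: FU; after: ALU=0 MUL=1 MEM=1 BR=0, R=1, W=3
[3] ALU needs rd=2 wr=1: FU; after: ALU=0 MUL=1 MEM=1 BR=0, R=1, W=3
[4] MEM needs rd=2 wr=0: RD_PORT; after: ALU=0 MUL=1 MEM=1 BR=0, R=1, W=3

reason(slot 4) = RD_PORT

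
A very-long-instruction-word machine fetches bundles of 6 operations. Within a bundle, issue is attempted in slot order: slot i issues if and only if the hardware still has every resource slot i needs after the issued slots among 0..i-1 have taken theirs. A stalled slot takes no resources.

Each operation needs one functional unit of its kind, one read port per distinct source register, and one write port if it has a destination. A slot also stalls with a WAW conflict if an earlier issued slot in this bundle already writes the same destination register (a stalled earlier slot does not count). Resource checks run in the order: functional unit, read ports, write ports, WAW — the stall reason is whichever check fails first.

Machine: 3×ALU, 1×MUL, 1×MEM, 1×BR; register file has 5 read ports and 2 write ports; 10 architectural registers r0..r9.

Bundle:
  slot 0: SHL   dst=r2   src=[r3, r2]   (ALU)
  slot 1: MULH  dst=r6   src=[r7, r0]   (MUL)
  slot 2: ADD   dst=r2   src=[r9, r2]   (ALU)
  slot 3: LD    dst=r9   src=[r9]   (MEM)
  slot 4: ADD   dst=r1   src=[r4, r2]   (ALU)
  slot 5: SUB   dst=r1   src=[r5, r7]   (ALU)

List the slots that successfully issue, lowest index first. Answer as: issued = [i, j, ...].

issued = [0, 1]

#0 ALU src=r3,r2 dispatched  <A:2 Mu:1 Ld:1 B:1 rd:3 wr:1>
#1 MUL src=r7,r0 dispatched  <A:2 Mu:0 Ld:1 B:1 rd:1 wr:0>
#2 ALU src=r9,r2 held:RD_PORT  <A:2 Mu:0 Ld:1 B:1 rd:1 wr:0>
#3 MEM src=r9 held:WR_PORT  <A:2 Mu:0 Ld:1 B:1 rd:1 wr:0>
#4 ALU src=r4,r2 held:RD_PORT  <A:2 Mu:0 Ld:1 B:1 rd:1 wr:0>
#5 ALU src=r5,r7 held:RD_PORT  <A:2 Mu:0 Ld:1 B:1 rd:1 wr:0>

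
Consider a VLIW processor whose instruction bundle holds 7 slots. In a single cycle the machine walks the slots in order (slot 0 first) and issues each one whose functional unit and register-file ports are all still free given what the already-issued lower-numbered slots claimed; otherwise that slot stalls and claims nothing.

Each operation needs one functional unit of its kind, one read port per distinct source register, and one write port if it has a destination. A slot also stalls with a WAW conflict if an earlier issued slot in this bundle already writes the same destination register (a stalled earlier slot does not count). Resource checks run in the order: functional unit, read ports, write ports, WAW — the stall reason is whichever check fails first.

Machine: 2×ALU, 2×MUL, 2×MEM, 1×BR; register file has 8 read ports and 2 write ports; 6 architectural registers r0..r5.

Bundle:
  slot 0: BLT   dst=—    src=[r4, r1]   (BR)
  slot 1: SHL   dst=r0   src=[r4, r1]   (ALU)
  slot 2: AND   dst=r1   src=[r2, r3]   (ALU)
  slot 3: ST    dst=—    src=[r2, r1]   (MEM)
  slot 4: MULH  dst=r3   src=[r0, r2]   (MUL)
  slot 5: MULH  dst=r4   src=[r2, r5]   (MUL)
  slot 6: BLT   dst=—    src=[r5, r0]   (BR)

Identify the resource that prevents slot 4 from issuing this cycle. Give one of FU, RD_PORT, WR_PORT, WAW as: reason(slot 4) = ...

(0) want 1×BR +2rd +0wr — yes → AL2|MU2|ME2|BR0|rd6|wr2
(1) want 1×ALU +2rd +1wr — yes → AL1|MU2|ME2|BR0|rd4|wr1
(2) want 1×ALU +2rd +1wr — yes → AL0|MU2|ME2|BR0|rd2|wr0
(3) want 1×MEM +2rd +0wr — yes → AL0|MU2|ME1|BR0|rd0|wr0
(4) want 1×MUL +2rd +1wr — RD_PORT → AL0|MU2|ME1|BR0|rd0|wr0
(5) want 1×MUL +2rd +1wr — RD_PORT → AL0|MU2|ME1|BR0|rd0|wr0
(6) want 1×BR +2rd +0wr — FU → AL0|MU2|ME1|BR0|rd0|wr0

reason(slot 4) = RD_PORT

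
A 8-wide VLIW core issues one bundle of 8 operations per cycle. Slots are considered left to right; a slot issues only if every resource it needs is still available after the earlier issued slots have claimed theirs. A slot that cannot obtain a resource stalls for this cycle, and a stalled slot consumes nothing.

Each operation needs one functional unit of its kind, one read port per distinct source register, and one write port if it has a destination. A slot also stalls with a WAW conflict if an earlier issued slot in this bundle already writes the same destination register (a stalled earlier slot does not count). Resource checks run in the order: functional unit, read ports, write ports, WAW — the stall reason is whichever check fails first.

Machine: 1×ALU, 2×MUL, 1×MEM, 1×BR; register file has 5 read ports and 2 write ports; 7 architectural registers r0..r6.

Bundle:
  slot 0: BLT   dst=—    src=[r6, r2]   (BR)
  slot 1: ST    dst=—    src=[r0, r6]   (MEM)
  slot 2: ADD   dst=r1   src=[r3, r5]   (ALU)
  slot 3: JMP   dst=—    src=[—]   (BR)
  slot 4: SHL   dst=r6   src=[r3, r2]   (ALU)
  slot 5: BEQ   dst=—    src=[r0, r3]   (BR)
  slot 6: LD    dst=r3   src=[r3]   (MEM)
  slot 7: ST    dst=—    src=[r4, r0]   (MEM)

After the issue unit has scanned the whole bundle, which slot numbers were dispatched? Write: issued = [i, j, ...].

(0) want 1×BR +2rd +0wr — yes → AL1|MU2|ME1|BR0|rd3|wr2
(1) want 1×MEM +2rd +0wr — yes → AL1|MU2|ME0|BR0|rd1|wr2
(2) want 1×ALU +2rd +1wr — RD_PORT → AL1|MU2|ME0|BR0|rd1|wr2
(3) want 1×BR +0rd +0wr — FU → AL1|MU2|ME0|BR0|rd1|wr2
(4) want 1×ALU +2rd +1wr — RD_PORT → AL1|MU2|ME0|BR0|rd1|wr2
(5) want 1×BR +2rd +0wr — FU → AL1|MU2|ME0|BR0|rd1|wr2
(6) want 1×MEM +1rd +1wr — FU → AL1|MU2|ME0|BR0|rd1|wr2
(7) want 1×MEM +2rd +0wr — FU → AL1|MU2|ME0|BR0|rd1|wr2

issued = [0, 1]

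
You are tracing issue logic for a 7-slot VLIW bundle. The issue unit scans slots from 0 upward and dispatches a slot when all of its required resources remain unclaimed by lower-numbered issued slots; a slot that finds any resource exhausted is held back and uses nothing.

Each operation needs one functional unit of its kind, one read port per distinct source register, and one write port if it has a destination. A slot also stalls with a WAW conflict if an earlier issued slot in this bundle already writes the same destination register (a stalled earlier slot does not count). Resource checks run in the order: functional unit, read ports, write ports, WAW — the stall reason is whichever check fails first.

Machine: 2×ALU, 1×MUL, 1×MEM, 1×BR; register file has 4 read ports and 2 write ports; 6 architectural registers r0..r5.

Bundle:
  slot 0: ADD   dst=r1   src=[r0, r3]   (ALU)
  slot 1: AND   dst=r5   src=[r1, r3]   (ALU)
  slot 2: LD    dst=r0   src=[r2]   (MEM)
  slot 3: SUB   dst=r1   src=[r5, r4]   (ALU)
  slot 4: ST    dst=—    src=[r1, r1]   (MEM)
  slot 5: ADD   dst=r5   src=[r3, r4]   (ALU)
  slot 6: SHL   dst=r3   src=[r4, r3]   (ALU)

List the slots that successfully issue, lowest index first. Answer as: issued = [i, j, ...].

slot 0 (ALU): ISSUE — free A1,Mu1,Ld1,B1 rp2 wp1
slot 1 (ALU): ISSUE — free A0,Mu1,Ld1,B1 rp0 wp0
slot 2 (MEM): stall RD_PORT — free A0,Mu1,Ld1,B1 rp0 wp0
slot 3 (ALU): stall FU — free A0,Mu1,Ld1,B1 rp0 wp0
slot 4 (MEM): stall RD_PORT — free A0,Mu1,Ld1,B1 rp0 wp0
slot 5 (ALU): stall FU — free A0,Mu1,Ld1,B1 rp0 wp0
slot 6 (ALU): stall FU — free A0,Mu1,Ld1,B1 rp0 wp0

issued = [0, 1]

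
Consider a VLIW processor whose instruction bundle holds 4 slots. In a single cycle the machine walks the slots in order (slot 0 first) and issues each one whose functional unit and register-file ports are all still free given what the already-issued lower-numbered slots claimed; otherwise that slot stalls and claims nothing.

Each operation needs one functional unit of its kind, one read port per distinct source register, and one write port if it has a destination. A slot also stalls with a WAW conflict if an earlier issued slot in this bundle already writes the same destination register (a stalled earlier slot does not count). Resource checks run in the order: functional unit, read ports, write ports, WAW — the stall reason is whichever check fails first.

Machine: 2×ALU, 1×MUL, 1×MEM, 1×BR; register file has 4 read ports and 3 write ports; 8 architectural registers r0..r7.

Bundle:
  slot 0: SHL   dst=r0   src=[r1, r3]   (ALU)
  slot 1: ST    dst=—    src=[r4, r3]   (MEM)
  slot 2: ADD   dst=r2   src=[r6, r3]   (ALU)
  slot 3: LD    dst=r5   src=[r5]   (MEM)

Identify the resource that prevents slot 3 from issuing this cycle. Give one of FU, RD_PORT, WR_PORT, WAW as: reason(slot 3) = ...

slot 0 (ALU): ISSUE — free A1,Mu1,Ld1,B1 rp2 wp2
slot 1 (MEM): ISSUE — free A1,Mu1,Ld0,B1 rp0 wp2
slot 2 (ALU): stall RD_PORT — free A1,Mu1,Ld0,B1 rp0 wp2
slot 3 (MEM): stall FU — free A1,Mu1,Ld0,B1 rp0 wp2

reason(slot 3) = FU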